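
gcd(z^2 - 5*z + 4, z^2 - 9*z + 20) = z - 4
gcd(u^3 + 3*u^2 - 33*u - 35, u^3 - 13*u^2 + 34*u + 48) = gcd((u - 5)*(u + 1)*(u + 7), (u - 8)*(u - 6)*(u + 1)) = u + 1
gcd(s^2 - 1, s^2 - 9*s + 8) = s - 1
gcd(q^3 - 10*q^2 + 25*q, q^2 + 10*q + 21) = 1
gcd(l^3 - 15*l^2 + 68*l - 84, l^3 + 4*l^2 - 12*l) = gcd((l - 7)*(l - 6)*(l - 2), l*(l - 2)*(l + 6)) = l - 2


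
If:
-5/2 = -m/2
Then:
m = 5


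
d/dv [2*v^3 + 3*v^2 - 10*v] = 6*v^2 + 6*v - 10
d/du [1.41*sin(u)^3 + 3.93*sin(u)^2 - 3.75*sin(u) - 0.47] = (4.23*sin(u)^2 + 7.86*sin(u) - 3.75)*cos(u)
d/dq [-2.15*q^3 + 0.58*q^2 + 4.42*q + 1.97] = -6.45*q^2 + 1.16*q + 4.42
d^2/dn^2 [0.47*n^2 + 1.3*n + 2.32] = 0.940000000000000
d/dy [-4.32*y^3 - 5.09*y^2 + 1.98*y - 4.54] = -12.96*y^2 - 10.18*y + 1.98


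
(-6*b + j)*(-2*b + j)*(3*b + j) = 36*b^3 - 12*b^2*j - 5*b*j^2 + j^3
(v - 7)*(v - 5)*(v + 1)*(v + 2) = v^4 - 9*v^3 + v^2 + 81*v + 70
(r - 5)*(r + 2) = r^2 - 3*r - 10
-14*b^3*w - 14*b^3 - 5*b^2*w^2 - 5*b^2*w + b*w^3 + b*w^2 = (-7*b + w)*(2*b + w)*(b*w + b)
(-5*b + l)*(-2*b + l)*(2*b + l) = 20*b^3 - 4*b^2*l - 5*b*l^2 + l^3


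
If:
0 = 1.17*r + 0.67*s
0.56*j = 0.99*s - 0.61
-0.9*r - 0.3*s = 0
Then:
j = -1.09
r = 0.00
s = 0.00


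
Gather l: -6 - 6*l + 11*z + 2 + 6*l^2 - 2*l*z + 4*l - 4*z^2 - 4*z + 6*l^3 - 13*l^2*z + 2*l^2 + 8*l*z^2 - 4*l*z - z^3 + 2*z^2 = 6*l^3 + l^2*(8 - 13*z) + l*(8*z^2 - 6*z - 2) - z^3 - 2*z^2 + 7*z - 4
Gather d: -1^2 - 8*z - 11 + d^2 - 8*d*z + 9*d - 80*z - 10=d^2 + d*(9 - 8*z) - 88*z - 22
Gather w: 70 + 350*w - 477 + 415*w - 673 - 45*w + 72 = 720*w - 1008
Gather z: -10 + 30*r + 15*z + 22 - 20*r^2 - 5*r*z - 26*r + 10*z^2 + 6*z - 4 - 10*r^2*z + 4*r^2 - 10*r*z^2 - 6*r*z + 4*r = -16*r^2 + 8*r + z^2*(10 - 10*r) + z*(-10*r^2 - 11*r + 21) + 8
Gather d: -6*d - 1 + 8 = 7 - 6*d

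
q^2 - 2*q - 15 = (q - 5)*(q + 3)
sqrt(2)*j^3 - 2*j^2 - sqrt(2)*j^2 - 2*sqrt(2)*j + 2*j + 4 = (j - 2)*(j - sqrt(2))*(sqrt(2)*j + sqrt(2))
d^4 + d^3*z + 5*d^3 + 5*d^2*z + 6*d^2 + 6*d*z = d*(d + 2)*(d + 3)*(d + z)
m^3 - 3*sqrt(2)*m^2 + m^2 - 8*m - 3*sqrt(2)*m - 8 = (m + 1)*(m - 4*sqrt(2))*(m + sqrt(2))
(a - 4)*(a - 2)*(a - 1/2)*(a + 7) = a^4 + a^3/2 - 69*a^2/2 + 73*a - 28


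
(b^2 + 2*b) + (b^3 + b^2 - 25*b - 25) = b^3 + 2*b^2 - 23*b - 25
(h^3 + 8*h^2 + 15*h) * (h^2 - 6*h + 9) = h^5 + 2*h^4 - 24*h^3 - 18*h^2 + 135*h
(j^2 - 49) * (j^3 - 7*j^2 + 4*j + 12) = j^5 - 7*j^4 - 45*j^3 + 355*j^2 - 196*j - 588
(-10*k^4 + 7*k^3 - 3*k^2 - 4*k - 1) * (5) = -50*k^4 + 35*k^3 - 15*k^2 - 20*k - 5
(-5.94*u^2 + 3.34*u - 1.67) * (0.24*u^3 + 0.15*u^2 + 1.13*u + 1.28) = -1.4256*u^5 - 0.0894*u^4 - 6.612*u^3 - 4.0795*u^2 + 2.3881*u - 2.1376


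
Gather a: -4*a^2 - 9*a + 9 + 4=-4*a^2 - 9*a + 13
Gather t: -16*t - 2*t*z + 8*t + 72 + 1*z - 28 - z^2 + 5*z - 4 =t*(-2*z - 8) - z^2 + 6*z + 40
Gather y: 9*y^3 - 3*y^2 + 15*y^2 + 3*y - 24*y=9*y^3 + 12*y^2 - 21*y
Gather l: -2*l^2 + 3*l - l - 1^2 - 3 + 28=-2*l^2 + 2*l + 24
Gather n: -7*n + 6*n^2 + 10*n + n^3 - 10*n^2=n^3 - 4*n^2 + 3*n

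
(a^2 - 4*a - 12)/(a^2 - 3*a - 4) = (-a^2 + 4*a + 12)/(-a^2 + 3*a + 4)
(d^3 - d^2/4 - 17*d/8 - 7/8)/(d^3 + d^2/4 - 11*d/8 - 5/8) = (4*d - 7)/(4*d - 5)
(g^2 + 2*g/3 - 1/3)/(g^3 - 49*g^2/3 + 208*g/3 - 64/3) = (g + 1)/(g^2 - 16*g + 64)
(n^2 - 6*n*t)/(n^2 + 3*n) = (n - 6*t)/(n + 3)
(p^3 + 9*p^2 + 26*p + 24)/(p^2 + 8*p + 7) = (p^3 + 9*p^2 + 26*p + 24)/(p^2 + 8*p + 7)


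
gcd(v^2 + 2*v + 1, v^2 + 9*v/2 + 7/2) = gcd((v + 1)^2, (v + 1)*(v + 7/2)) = v + 1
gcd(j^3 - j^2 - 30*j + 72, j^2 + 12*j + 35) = 1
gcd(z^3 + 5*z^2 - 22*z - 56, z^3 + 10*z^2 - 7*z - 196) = z^2 + 3*z - 28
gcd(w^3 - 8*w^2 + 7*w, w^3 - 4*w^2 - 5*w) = w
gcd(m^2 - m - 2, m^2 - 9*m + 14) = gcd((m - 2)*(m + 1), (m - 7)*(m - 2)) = m - 2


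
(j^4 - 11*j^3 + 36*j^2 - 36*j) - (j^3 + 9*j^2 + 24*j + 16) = j^4 - 12*j^3 + 27*j^2 - 60*j - 16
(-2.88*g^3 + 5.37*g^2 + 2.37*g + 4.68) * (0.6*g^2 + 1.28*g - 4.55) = -1.728*g^5 - 0.4644*g^4 + 21.3996*g^3 - 18.5919*g^2 - 4.7931*g - 21.294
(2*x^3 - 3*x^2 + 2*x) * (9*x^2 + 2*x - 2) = 18*x^5 - 23*x^4 + 8*x^3 + 10*x^2 - 4*x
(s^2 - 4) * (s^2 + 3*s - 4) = s^4 + 3*s^3 - 8*s^2 - 12*s + 16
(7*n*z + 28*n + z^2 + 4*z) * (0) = 0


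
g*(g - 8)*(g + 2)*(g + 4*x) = g^4 + 4*g^3*x - 6*g^3 - 24*g^2*x - 16*g^2 - 64*g*x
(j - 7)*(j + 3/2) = j^2 - 11*j/2 - 21/2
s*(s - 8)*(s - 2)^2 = s^4 - 12*s^3 + 36*s^2 - 32*s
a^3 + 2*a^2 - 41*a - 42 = (a - 6)*(a + 1)*(a + 7)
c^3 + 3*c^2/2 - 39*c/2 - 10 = (c - 4)*(c + 1/2)*(c + 5)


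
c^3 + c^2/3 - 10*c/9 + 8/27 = (c - 2/3)*(c - 1/3)*(c + 4/3)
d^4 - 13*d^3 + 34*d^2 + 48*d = d*(d - 8)*(d - 6)*(d + 1)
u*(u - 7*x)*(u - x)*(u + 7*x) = u^4 - u^3*x - 49*u^2*x^2 + 49*u*x^3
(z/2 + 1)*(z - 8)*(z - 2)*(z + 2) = z^4/2 - 3*z^3 - 10*z^2 + 12*z + 32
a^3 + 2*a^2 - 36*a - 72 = (a - 6)*(a + 2)*(a + 6)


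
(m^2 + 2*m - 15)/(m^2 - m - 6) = (m + 5)/(m + 2)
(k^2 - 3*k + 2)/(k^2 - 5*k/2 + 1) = 2*(k - 1)/(2*k - 1)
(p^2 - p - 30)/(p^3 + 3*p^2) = (p^2 - p - 30)/(p^2*(p + 3))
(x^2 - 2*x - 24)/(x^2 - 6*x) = (x + 4)/x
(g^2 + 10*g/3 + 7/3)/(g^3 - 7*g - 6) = (g + 7/3)/(g^2 - g - 6)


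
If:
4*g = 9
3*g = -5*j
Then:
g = 9/4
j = -27/20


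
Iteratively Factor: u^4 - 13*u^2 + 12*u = (u - 1)*(u^3 + u^2 - 12*u) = (u - 3)*(u - 1)*(u^2 + 4*u) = u*(u - 3)*(u - 1)*(u + 4)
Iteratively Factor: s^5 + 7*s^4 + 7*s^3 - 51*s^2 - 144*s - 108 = (s + 2)*(s^4 + 5*s^3 - 3*s^2 - 45*s - 54) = (s - 3)*(s + 2)*(s^3 + 8*s^2 + 21*s + 18) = (s - 3)*(s + 2)*(s + 3)*(s^2 + 5*s + 6) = (s - 3)*(s + 2)^2*(s + 3)*(s + 3)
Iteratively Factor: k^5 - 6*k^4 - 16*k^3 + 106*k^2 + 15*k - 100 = (k - 5)*(k^4 - k^3 - 21*k^2 + k + 20) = (k - 5)*(k + 4)*(k^3 - 5*k^2 - k + 5) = (k - 5)*(k + 1)*(k + 4)*(k^2 - 6*k + 5) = (k - 5)*(k - 1)*(k + 1)*(k + 4)*(k - 5)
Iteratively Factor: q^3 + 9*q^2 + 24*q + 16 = (q + 1)*(q^2 + 8*q + 16) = (q + 1)*(q + 4)*(q + 4)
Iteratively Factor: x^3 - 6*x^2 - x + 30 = (x + 2)*(x^2 - 8*x + 15) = (x - 5)*(x + 2)*(x - 3)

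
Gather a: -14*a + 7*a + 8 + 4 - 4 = 8 - 7*a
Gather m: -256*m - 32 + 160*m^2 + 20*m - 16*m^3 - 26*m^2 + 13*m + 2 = -16*m^3 + 134*m^2 - 223*m - 30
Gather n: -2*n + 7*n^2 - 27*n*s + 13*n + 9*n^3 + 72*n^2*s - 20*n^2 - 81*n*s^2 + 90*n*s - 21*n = 9*n^3 + n^2*(72*s - 13) + n*(-81*s^2 + 63*s - 10)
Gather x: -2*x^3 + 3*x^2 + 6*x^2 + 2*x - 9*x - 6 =-2*x^3 + 9*x^2 - 7*x - 6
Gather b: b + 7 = b + 7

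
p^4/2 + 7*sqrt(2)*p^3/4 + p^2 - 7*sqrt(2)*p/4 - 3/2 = (p/2 + 1/2)*(p - 1)*(p + sqrt(2)/2)*(p + 3*sqrt(2))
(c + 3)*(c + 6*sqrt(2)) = c^2 + 3*c + 6*sqrt(2)*c + 18*sqrt(2)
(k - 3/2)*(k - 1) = k^2 - 5*k/2 + 3/2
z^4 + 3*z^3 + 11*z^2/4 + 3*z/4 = z*(z + 1/2)*(z + 1)*(z + 3/2)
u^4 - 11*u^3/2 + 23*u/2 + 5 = (u - 5)*(u - 2)*(u + 1/2)*(u + 1)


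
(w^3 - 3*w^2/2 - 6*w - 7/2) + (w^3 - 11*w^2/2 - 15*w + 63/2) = 2*w^3 - 7*w^2 - 21*w + 28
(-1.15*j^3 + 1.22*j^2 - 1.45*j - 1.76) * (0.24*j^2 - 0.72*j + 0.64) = -0.276*j^5 + 1.1208*j^4 - 1.9624*j^3 + 1.4024*j^2 + 0.3392*j - 1.1264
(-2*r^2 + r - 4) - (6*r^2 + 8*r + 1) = -8*r^2 - 7*r - 5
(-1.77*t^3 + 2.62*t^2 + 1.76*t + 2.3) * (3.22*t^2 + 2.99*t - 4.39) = -5.6994*t^5 + 3.1441*t^4 + 21.2713*t^3 + 1.1666*t^2 - 0.849399999999999*t - 10.097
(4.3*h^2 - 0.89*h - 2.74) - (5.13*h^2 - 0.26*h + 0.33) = -0.83*h^2 - 0.63*h - 3.07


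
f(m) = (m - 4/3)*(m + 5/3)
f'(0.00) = 0.33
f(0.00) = -2.22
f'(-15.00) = -29.67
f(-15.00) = 217.78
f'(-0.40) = -0.47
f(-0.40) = -2.20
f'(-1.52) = -2.71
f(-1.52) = -0.42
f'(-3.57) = -6.81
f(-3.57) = 9.33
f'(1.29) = 2.91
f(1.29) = -0.13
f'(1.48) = 3.29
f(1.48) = 0.46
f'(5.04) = 10.41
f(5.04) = 24.86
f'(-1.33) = -2.33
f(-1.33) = -0.90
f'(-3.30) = -6.27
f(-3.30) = 7.57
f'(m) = 2*m + 1/3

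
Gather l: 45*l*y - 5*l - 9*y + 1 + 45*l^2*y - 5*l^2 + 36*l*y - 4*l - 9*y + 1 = l^2*(45*y - 5) + l*(81*y - 9) - 18*y + 2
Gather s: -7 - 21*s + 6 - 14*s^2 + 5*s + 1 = -14*s^2 - 16*s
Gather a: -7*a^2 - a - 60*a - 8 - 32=-7*a^2 - 61*a - 40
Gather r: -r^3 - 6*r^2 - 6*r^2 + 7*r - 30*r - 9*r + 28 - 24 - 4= -r^3 - 12*r^2 - 32*r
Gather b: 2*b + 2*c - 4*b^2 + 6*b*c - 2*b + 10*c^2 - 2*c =-4*b^2 + 6*b*c + 10*c^2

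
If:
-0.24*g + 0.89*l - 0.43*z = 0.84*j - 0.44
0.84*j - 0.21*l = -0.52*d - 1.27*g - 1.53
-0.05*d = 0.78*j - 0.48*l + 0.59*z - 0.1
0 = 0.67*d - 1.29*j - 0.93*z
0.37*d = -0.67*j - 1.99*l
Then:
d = -0.32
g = -2.70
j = 2.29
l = -0.71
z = -3.40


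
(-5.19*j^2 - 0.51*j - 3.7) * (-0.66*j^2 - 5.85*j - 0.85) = 3.4254*j^4 + 30.6981*j^3 + 9.837*j^2 + 22.0785*j + 3.145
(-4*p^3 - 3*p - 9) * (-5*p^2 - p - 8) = 20*p^5 + 4*p^4 + 47*p^3 + 48*p^2 + 33*p + 72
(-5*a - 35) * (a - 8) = -5*a^2 + 5*a + 280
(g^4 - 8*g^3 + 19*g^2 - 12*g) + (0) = g^4 - 8*g^3 + 19*g^2 - 12*g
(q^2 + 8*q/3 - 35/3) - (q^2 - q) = 11*q/3 - 35/3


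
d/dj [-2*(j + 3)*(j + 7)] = -4*j - 20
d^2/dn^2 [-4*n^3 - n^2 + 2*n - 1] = -24*n - 2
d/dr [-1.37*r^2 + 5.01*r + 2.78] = 5.01 - 2.74*r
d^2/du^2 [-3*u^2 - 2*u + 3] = -6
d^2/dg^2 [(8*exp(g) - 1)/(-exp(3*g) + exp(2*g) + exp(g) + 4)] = (-32*exp(6*g) + 33*exp(5*g) - 51*exp(4*g) - 406*exp(3*g) + 231*exp(2*g) + 17*exp(g) - 132)*exp(g)/(exp(9*g) - 3*exp(8*g) - 7*exp(6*g) + 24*exp(5*g) + 9*exp(4*g) + 23*exp(3*g) - 60*exp(2*g) - 48*exp(g) - 64)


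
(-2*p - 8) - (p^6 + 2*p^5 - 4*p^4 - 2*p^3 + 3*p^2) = -p^6 - 2*p^5 + 4*p^4 + 2*p^3 - 3*p^2 - 2*p - 8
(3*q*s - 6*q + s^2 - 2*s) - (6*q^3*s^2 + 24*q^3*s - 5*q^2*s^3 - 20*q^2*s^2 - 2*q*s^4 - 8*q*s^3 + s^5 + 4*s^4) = -6*q^3*s^2 - 24*q^3*s + 5*q^2*s^3 + 20*q^2*s^2 + 2*q*s^4 + 8*q*s^3 + 3*q*s - 6*q - s^5 - 4*s^4 + s^2 - 2*s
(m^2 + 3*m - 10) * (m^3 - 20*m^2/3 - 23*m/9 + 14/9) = m^5 - 11*m^4/3 - 293*m^3/9 + 545*m^2/9 + 272*m/9 - 140/9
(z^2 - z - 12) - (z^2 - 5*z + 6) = 4*z - 18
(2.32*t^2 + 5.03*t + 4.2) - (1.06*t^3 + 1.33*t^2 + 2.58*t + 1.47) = -1.06*t^3 + 0.99*t^2 + 2.45*t + 2.73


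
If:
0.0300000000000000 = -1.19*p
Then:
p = -0.03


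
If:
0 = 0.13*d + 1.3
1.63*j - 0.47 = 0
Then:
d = -10.00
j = 0.29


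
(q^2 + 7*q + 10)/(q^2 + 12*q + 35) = (q + 2)/(q + 7)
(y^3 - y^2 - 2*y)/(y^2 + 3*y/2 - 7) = 2*y*(y + 1)/(2*y + 7)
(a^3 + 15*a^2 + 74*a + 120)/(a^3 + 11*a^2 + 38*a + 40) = (a + 6)/(a + 2)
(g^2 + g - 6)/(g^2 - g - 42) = (-g^2 - g + 6)/(-g^2 + g + 42)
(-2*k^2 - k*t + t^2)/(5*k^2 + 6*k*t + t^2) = (-2*k + t)/(5*k + t)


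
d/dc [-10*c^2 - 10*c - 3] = -20*c - 10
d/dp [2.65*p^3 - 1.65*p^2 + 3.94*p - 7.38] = 7.95*p^2 - 3.3*p + 3.94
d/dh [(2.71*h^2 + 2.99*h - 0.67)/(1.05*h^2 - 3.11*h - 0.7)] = (-11.5676*h^2 - 2.387*h - 4.1767)/(1.1025*h^4 - 6.531*h^3 + 8.2021*h^2 + 4.354*h + 0.49)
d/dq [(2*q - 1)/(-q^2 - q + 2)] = (-2*q^2 - 2*q + (2*q - 1)*(2*q + 1) + 4)/(q^2 + q - 2)^2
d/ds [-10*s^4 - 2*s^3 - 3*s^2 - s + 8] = -40*s^3 - 6*s^2 - 6*s - 1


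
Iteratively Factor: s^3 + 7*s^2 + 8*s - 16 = (s + 4)*(s^2 + 3*s - 4) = (s + 4)^2*(s - 1)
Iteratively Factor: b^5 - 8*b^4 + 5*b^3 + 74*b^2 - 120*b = (b - 4)*(b^4 - 4*b^3 - 11*b^2 + 30*b) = (b - 4)*(b - 2)*(b^3 - 2*b^2 - 15*b) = b*(b - 4)*(b - 2)*(b^2 - 2*b - 15) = b*(b - 4)*(b - 2)*(b + 3)*(b - 5)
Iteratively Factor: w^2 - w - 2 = (w + 1)*(w - 2)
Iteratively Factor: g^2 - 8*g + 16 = (g - 4)*(g - 4)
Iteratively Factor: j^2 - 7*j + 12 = (j - 3)*(j - 4)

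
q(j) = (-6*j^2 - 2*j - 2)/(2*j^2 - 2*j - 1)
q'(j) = (2 - 4*j)*(-6*j^2 - 2*j - 2)/(2*j^2 - 2*j - 1)^2 + (-12*j - 2)/(2*j^2 - 2*j - 1) = 2*(8*j^2 + 10*j - 1)/(4*j^4 - 8*j^3 + 4*j + 1)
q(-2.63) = -2.11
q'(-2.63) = 0.17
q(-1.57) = -1.93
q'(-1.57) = 0.12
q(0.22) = 2.03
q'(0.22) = 1.76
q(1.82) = -12.85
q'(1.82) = 22.19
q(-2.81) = -2.14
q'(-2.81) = 0.16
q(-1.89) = -1.98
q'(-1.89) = 0.18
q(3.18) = -5.37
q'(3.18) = 1.35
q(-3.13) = -2.19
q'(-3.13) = 0.15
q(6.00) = -3.90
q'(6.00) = 0.20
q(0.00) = 2.00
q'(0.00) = -2.00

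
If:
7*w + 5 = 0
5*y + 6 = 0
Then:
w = -5/7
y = -6/5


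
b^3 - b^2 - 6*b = b*(b - 3)*(b + 2)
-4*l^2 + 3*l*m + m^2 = (-l + m)*(4*l + m)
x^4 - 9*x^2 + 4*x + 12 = (x - 2)^2*(x + 1)*(x + 3)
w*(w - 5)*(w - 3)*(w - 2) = w^4 - 10*w^3 + 31*w^2 - 30*w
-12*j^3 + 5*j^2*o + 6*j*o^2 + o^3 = (-j + o)*(3*j + o)*(4*j + o)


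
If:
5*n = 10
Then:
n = 2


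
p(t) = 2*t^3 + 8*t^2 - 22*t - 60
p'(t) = 6*t^2 + 16*t - 22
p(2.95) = -3.94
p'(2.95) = 77.42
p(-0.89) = -35.49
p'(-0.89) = -31.49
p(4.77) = 234.15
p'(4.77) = 190.84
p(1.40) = -69.63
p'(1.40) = 12.16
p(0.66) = -70.46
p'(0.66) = -8.83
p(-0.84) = -37.06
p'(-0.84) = -31.21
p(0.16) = -63.31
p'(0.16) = -19.29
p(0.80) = -71.46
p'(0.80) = -5.36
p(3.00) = 0.00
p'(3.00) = 80.00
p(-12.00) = -2100.00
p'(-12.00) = 650.00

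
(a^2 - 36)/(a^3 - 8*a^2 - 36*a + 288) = 1/(a - 8)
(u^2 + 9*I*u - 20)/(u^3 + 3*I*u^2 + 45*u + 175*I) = (u + 4*I)/(u^2 - 2*I*u + 35)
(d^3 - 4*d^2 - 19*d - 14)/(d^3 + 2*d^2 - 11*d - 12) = (d^2 - 5*d - 14)/(d^2 + d - 12)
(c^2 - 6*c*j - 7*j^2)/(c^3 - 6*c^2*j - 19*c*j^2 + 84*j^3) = (c + j)/(c^2 + c*j - 12*j^2)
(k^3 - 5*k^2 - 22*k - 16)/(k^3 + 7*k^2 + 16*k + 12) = (k^2 - 7*k - 8)/(k^2 + 5*k + 6)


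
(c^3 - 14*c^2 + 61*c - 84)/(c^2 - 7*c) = c - 7 + 12/c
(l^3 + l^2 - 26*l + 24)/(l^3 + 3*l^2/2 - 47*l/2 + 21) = 2*(l - 4)/(2*l - 7)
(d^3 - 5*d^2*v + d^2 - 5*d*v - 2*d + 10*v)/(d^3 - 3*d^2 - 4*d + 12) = (d^2 - 5*d*v - d + 5*v)/(d^2 - 5*d + 6)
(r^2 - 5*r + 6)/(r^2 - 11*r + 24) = (r - 2)/(r - 8)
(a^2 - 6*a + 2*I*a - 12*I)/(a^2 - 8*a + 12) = (a + 2*I)/(a - 2)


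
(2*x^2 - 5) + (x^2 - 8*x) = 3*x^2 - 8*x - 5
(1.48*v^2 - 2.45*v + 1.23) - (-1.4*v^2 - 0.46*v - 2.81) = 2.88*v^2 - 1.99*v + 4.04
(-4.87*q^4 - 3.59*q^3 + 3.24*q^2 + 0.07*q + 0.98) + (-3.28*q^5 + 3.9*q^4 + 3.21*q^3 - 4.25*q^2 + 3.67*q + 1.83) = -3.28*q^5 - 0.97*q^4 - 0.38*q^3 - 1.01*q^2 + 3.74*q + 2.81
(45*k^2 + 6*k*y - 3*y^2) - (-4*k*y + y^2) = 45*k^2 + 10*k*y - 4*y^2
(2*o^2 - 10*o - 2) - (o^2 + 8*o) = o^2 - 18*o - 2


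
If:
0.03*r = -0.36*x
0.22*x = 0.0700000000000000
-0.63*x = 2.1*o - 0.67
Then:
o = 0.22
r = -3.82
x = 0.32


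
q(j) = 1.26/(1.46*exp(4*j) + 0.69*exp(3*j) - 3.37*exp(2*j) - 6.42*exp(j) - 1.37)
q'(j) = 1.26*(-5.84*exp(4*j) - 2.07*exp(3*j) + 6.74*exp(2*j) + 6.42*exp(j))/(1.46*exp(4*j) + 0.69*exp(3*j) - 3.37*exp(2*j) - 6.42*exp(j) - 1.37)^2 = (-7.3584*exp(3*j) - 2.6082*exp(2*j) + 8.4924*exp(j) + 8.0892)*exp(j)/(-1.46*exp(4*j) - 0.69*exp(3*j) + 3.37*exp(2*j) + 6.42*exp(j) + 1.37)^2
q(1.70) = 0.00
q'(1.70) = -0.00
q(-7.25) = -0.92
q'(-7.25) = 0.00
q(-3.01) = -0.74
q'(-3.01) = 0.15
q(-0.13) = -0.15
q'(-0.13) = 0.11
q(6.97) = 0.00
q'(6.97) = -0.00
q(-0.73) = -0.25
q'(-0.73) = 0.20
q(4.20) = 0.00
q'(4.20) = -0.00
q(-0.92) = -0.29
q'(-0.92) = 0.22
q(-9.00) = -0.92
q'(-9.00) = 0.00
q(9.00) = 0.00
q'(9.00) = 0.00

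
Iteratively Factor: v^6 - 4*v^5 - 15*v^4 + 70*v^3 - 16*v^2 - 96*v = (v - 3)*(v^5 - v^4 - 18*v^3 + 16*v^2 + 32*v) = (v - 3)*(v + 4)*(v^4 - 5*v^3 + 2*v^2 + 8*v) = (v - 3)*(v + 1)*(v + 4)*(v^3 - 6*v^2 + 8*v) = v*(v - 3)*(v + 1)*(v + 4)*(v^2 - 6*v + 8) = v*(v - 4)*(v - 3)*(v + 1)*(v + 4)*(v - 2)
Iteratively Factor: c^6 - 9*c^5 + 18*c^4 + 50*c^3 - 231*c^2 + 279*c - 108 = (c - 1)*(c^5 - 8*c^4 + 10*c^3 + 60*c^2 - 171*c + 108) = (c - 3)*(c - 1)*(c^4 - 5*c^3 - 5*c^2 + 45*c - 36) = (c - 4)*(c - 3)*(c - 1)*(c^3 - c^2 - 9*c + 9) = (c - 4)*(c - 3)^2*(c - 1)*(c^2 + 2*c - 3) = (c - 4)*(c - 3)^2*(c - 1)^2*(c + 3)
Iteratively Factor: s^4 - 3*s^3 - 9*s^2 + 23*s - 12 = (s + 3)*(s^3 - 6*s^2 + 9*s - 4) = (s - 4)*(s + 3)*(s^2 - 2*s + 1) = (s - 4)*(s - 1)*(s + 3)*(s - 1)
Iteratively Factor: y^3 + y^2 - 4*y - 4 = (y + 1)*(y^2 - 4) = (y - 2)*(y + 1)*(y + 2)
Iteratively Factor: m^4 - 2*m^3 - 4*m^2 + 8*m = (m - 2)*(m^3 - 4*m) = (m - 2)*(m + 2)*(m^2 - 2*m) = m*(m - 2)*(m + 2)*(m - 2)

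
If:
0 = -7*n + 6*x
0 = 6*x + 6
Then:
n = -6/7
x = -1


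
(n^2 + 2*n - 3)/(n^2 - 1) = (n + 3)/(n + 1)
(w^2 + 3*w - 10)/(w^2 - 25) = (w - 2)/(w - 5)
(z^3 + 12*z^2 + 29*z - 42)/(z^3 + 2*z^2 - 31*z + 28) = (z + 6)/(z - 4)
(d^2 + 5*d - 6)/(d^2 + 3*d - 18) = (d - 1)/(d - 3)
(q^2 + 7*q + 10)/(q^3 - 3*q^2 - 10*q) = (q + 5)/(q*(q - 5))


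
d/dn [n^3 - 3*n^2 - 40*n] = 3*n^2 - 6*n - 40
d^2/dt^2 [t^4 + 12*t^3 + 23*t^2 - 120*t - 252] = 12*t^2 + 72*t + 46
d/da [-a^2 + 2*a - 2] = 2 - 2*a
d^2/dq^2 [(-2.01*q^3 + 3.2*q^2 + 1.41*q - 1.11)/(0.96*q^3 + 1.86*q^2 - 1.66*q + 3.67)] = (13.076352*q^6 - 11.42208*q^5 + 118.407168*q^4 - 139.17714*q^3 - 129.631212*q^2 - 176.156658*q + 112.417696)/(0.884736*q^9 + 5.142528*q^8 + 5.37408*q^7 - 1.202904*q^6 + 30.026232*q^5 + 18.375372*q^4 - 33.772816*q^3 + 105.495618*q^2 - 67.075122*q + 49.430863)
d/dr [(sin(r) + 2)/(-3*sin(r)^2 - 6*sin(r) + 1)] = (3*sin(r)^2 + 12*sin(r) + 13)*cos(r)/(3*sin(r)^2 + 6*sin(r) - 1)^2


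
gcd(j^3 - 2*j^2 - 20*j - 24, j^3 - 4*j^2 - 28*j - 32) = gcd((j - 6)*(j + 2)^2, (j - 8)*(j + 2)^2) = j^2 + 4*j + 4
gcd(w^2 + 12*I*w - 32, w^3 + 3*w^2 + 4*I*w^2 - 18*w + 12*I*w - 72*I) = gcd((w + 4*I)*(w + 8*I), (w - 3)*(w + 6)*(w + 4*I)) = w + 4*I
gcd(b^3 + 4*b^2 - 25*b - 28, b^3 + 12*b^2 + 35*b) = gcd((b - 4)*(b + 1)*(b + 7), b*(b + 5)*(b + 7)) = b + 7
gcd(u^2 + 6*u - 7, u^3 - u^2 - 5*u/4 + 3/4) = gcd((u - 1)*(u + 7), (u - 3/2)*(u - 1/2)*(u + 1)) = 1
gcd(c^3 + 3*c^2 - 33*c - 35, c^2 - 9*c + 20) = c - 5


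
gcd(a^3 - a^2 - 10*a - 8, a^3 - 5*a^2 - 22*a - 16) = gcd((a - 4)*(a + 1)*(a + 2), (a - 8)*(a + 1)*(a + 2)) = a^2 + 3*a + 2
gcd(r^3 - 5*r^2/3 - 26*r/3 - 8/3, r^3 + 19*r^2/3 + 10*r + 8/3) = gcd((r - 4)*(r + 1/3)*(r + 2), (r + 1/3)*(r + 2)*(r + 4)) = r^2 + 7*r/3 + 2/3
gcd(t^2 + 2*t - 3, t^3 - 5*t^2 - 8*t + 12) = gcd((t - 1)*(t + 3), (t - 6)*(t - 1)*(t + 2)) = t - 1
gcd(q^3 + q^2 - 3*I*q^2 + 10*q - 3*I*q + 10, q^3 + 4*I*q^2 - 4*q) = q + 2*I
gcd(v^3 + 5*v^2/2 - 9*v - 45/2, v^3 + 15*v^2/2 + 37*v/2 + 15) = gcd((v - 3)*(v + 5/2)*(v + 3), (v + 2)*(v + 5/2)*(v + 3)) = v^2 + 11*v/2 + 15/2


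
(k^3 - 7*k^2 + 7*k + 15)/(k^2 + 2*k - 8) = (k^3 - 7*k^2 + 7*k + 15)/(k^2 + 2*k - 8)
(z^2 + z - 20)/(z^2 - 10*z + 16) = (z^2 + z - 20)/(z^2 - 10*z + 16)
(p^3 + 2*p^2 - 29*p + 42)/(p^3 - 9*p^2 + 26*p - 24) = (p + 7)/(p - 4)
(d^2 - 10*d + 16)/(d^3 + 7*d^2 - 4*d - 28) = (d - 8)/(d^2 + 9*d + 14)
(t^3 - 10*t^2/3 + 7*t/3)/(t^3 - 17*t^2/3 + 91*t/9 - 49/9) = 3*t/(3*t - 7)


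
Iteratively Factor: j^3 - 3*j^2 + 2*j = (j - 1)*(j^2 - 2*j) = j*(j - 1)*(j - 2)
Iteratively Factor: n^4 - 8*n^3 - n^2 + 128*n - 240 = (n - 3)*(n^3 - 5*n^2 - 16*n + 80) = (n - 5)*(n - 3)*(n^2 - 16) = (n - 5)*(n - 4)*(n - 3)*(n + 4)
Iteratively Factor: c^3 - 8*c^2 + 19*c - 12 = (c - 1)*(c^2 - 7*c + 12) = (c - 3)*(c - 1)*(c - 4)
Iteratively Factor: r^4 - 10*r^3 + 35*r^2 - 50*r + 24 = (r - 1)*(r^3 - 9*r^2 + 26*r - 24) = (r - 3)*(r - 1)*(r^2 - 6*r + 8) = (r - 3)*(r - 2)*(r - 1)*(r - 4)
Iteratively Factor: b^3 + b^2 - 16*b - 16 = (b + 1)*(b^2 - 16) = (b - 4)*(b + 1)*(b + 4)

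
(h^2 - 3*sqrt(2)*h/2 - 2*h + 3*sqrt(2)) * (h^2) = h^4 - 3*sqrt(2)*h^3/2 - 2*h^3 + 3*sqrt(2)*h^2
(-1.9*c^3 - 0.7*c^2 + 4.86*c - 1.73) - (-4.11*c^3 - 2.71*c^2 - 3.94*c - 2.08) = 2.21*c^3 + 2.01*c^2 + 8.8*c + 0.35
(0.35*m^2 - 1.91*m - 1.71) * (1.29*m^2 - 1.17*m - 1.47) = 0.4515*m^4 - 2.8734*m^3 - 0.4857*m^2 + 4.8084*m + 2.5137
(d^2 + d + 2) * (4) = 4*d^2 + 4*d + 8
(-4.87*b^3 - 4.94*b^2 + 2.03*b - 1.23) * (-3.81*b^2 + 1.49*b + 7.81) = 18.5547*b^5 + 11.5651*b^4 - 53.1296*b^3 - 30.8704*b^2 + 14.0216*b - 9.6063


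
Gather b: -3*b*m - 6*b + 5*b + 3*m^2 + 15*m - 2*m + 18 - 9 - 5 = b*(-3*m - 1) + 3*m^2 + 13*m + 4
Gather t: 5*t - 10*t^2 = -10*t^2 + 5*t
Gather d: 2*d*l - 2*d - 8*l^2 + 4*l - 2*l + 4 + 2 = d*(2*l - 2) - 8*l^2 + 2*l + 6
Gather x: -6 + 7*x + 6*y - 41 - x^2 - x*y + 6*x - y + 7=-x^2 + x*(13 - y) + 5*y - 40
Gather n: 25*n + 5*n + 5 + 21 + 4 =30*n + 30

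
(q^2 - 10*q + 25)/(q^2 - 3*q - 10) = (q - 5)/(q + 2)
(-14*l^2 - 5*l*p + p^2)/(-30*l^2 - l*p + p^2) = (14*l^2 + 5*l*p - p^2)/(30*l^2 + l*p - p^2)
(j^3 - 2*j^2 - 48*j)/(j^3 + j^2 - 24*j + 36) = j*(j - 8)/(j^2 - 5*j + 6)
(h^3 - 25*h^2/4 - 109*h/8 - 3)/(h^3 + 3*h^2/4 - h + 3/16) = 2*(4*h^2 - 31*h - 8)/(8*h^2 - 6*h + 1)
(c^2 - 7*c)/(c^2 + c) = (c - 7)/(c + 1)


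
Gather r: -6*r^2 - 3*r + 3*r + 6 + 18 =24 - 6*r^2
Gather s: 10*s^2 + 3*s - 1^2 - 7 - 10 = 10*s^2 + 3*s - 18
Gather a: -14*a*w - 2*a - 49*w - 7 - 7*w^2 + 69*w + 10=a*(-14*w - 2) - 7*w^2 + 20*w + 3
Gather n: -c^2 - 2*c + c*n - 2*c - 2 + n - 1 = -c^2 - 4*c + n*(c + 1) - 3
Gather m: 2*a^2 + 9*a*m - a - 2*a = 2*a^2 + 9*a*m - 3*a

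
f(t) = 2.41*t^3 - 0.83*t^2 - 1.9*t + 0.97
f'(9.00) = 568.79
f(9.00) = 1673.53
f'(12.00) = 1019.30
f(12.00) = 4023.13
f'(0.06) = -1.97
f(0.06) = 0.85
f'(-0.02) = -1.86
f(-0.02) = 1.01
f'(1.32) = 8.51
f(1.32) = 2.56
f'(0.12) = -2.00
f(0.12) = 0.73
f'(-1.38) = 14.16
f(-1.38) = -4.32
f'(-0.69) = 2.69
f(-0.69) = 1.09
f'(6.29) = 273.71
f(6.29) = 555.93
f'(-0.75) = 3.41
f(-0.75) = 0.91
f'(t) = 7.23*t^2 - 1.66*t - 1.9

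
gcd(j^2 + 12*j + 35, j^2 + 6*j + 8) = 1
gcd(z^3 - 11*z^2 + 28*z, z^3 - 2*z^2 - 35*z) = z^2 - 7*z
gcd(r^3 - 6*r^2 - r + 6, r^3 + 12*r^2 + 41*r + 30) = r + 1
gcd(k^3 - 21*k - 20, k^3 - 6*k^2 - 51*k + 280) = k - 5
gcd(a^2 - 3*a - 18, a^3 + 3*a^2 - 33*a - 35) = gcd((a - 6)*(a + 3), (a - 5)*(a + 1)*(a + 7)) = 1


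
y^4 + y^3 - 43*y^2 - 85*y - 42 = (y - 7)*(y + 1)^2*(y + 6)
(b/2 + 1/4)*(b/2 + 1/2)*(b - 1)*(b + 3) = b^4/4 + 7*b^3/8 + b^2/8 - 7*b/8 - 3/8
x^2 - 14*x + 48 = (x - 8)*(x - 6)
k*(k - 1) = k^2 - k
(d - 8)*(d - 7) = d^2 - 15*d + 56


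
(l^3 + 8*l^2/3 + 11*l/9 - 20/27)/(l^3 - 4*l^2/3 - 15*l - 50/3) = (l^2 + l - 4/9)/(l^2 - 3*l - 10)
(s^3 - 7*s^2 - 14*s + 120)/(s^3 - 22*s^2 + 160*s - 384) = (s^2 - s - 20)/(s^2 - 16*s + 64)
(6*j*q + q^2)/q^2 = (6*j + q)/q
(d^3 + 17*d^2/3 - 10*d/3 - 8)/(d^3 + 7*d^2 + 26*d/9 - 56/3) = 3*(d + 1)/(3*d + 7)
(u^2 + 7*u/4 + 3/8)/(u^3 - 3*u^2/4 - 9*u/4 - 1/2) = (u + 3/2)/(u^2 - u - 2)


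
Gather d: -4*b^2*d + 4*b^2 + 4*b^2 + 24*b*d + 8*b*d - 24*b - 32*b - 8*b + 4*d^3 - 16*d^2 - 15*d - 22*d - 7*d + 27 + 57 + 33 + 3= 8*b^2 - 64*b + 4*d^3 - 16*d^2 + d*(-4*b^2 + 32*b - 44) + 120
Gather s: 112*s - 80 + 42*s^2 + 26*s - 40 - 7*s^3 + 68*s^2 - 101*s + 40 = -7*s^3 + 110*s^2 + 37*s - 80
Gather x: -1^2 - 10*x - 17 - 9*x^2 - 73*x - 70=-9*x^2 - 83*x - 88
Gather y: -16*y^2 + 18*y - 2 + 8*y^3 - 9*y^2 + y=8*y^3 - 25*y^2 + 19*y - 2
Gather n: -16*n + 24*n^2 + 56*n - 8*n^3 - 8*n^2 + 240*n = -8*n^3 + 16*n^2 + 280*n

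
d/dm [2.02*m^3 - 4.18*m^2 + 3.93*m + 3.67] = 6.06*m^2 - 8.36*m + 3.93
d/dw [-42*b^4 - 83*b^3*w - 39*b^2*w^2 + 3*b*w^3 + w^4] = -83*b^3 - 78*b^2*w + 9*b*w^2 + 4*w^3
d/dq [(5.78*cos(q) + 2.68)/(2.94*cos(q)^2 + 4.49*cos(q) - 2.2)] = (16.9932*cos(q)^2 + 15.7584*cos(q) + 24.7492)*sin(q)/(8.6436*cos(q)^4 + 26.4012*cos(q)^3 + 7.2241*cos(q)^2 - 19.756*cos(q) + 4.84)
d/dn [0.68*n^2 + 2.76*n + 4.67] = 1.36*n + 2.76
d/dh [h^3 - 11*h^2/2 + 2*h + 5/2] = 3*h^2 - 11*h + 2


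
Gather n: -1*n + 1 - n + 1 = 2 - 2*n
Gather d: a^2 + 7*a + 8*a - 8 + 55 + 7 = a^2 + 15*a + 54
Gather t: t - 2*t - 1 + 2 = 1 - t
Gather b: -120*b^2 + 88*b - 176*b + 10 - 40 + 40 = -120*b^2 - 88*b + 10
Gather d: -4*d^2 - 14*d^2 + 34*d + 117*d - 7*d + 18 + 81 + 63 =-18*d^2 + 144*d + 162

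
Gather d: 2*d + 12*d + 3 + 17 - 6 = 14*d + 14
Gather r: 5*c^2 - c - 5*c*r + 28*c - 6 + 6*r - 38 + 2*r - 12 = 5*c^2 + 27*c + r*(8 - 5*c) - 56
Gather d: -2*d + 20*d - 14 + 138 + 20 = 18*d + 144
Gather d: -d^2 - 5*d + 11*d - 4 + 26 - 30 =-d^2 + 6*d - 8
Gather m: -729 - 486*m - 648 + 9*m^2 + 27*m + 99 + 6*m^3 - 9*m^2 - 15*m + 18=6*m^3 - 474*m - 1260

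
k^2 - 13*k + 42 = (k - 7)*(k - 6)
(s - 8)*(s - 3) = s^2 - 11*s + 24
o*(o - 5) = o^2 - 5*o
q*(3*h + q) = 3*h*q + q^2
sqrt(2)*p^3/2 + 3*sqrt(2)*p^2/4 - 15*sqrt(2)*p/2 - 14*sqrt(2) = (p - 4)*(p + 7/2)*(sqrt(2)*p/2 + sqrt(2))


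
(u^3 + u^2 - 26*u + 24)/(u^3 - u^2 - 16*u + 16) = (u + 6)/(u + 4)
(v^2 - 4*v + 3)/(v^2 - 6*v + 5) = (v - 3)/(v - 5)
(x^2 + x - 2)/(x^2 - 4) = (x - 1)/(x - 2)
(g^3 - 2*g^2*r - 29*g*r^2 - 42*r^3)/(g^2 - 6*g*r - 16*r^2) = (-g^2 + 4*g*r + 21*r^2)/(-g + 8*r)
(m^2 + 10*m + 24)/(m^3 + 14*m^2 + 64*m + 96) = 1/(m + 4)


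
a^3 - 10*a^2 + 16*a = a*(a - 8)*(a - 2)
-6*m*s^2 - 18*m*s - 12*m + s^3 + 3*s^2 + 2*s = (-6*m + s)*(s + 1)*(s + 2)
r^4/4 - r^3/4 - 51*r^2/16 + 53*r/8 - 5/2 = (r/4 + 1)*(r - 5/2)*(r - 2)*(r - 1/2)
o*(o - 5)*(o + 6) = o^3 + o^2 - 30*o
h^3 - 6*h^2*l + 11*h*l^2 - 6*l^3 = (h - 3*l)*(h - 2*l)*(h - l)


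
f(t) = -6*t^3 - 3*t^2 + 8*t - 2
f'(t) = -18*t^2 - 6*t + 8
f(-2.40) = 44.46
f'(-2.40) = -81.28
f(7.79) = -2958.11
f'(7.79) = -1131.05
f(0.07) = -1.46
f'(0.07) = 7.49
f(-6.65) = 1576.61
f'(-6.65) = -748.10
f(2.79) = -133.34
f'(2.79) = -148.85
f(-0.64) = -6.78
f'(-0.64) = 4.47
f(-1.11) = -6.37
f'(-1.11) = -7.52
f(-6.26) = 1302.24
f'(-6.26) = -659.82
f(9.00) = -4547.00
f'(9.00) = -1504.00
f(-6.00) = 1138.00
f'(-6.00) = -604.00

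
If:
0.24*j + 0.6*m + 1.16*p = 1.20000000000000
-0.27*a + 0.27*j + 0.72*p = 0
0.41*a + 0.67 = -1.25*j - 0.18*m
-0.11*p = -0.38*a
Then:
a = 0.10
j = -0.81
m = 1.67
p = 0.34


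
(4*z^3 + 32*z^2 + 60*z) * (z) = 4*z^4 + 32*z^3 + 60*z^2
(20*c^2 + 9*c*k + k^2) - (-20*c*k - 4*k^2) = 20*c^2 + 29*c*k + 5*k^2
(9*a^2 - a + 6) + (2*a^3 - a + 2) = 2*a^3 + 9*a^2 - 2*a + 8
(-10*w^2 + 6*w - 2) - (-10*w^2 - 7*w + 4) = 13*w - 6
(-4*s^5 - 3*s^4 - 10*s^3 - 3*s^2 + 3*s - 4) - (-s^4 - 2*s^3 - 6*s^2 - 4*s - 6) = -4*s^5 - 2*s^4 - 8*s^3 + 3*s^2 + 7*s + 2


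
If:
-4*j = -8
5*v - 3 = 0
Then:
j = 2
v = 3/5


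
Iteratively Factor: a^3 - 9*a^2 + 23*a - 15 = (a - 3)*(a^2 - 6*a + 5) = (a - 3)*(a - 1)*(a - 5)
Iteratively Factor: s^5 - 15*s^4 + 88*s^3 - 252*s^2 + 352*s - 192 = (s - 2)*(s^4 - 13*s^3 + 62*s^2 - 128*s + 96) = (s - 4)*(s - 2)*(s^3 - 9*s^2 + 26*s - 24) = (s - 4)*(s - 3)*(s - 2)*(s^2 - 6*s + 8) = (s - 4)^2*(s - 3)*(s - 2)*(s - 2)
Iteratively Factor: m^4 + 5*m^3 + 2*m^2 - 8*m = (m + 4)*(m^3 + m^2 - 2*m) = (m + 2)*(m + 4)*(m^2 - m) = m*(m + 2)*(m + 4)*(m - 1)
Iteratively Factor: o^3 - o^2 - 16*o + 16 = (o - 1)*(o^2 - 16) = (o - 4)*(o - 1)*(o + 4)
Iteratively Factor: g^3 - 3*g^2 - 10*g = (g + 2)*(g^2 - 5*g) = g*(g + 2)*(g - 5)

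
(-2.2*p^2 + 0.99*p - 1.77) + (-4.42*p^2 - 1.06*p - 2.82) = -6.62*p^2 - 0.0700000000000001*p - 4.59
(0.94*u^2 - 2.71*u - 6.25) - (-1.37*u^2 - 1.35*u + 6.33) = 2.31*u^2 - 1.36*u - 12.58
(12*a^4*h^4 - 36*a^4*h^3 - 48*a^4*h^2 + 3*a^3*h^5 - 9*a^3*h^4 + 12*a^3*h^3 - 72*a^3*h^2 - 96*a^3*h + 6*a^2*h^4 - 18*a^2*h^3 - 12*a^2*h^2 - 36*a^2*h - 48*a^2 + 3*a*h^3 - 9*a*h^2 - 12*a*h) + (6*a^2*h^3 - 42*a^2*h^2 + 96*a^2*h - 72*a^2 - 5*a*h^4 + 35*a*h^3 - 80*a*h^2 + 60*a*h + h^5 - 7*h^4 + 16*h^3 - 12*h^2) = 12*a^4*h^4 - 36*a^4*h^3 - 48*a^4*h^2 + 3*a^3*h^5 - 9*a^3*h^4 + 12*a^3*h^3 - 72*a^3*h^2 - 96*a^3*h + 6*a^2*h^4 - 12*a^2*h^3 - 54*a^2*h^2 + 60*a^2*h - 120*a^2 - 5*a*h^4 + 38*a*h^3 - 89*a*h^2 + 48*a*h + h^5 - 7*h^4 + 16*h^3 - 12*h^2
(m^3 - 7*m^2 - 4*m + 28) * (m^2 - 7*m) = m^5 - 14*m^4 + 45*m^3 + 56*m^2 - 196*m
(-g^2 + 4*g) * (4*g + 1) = -4*g^3 + 15*g^2 + 4*g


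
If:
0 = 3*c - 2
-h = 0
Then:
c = 2/3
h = 0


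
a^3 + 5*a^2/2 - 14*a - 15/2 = (a - 3)*(a + 1/2)*(a + 5)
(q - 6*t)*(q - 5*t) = q^2 - 11*q*t + 30*t^2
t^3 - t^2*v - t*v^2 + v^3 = (-t + v)^2*(t + v)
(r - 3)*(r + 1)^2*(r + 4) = r^4 + 3*r^3 - 9*r^2 - 23*r - 12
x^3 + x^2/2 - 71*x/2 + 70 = (x - 4)*(x - 5/2)*(x + 7)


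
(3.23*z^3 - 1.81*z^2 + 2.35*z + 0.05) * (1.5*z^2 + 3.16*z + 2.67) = 4.845*z^5 + 7.4918*z^4 + 6.4295*z^3 + 2.6683*z^2 + 6.4325*z + 0.1335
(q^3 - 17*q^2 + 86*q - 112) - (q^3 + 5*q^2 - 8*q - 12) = -22*q^2 + 94*q - 100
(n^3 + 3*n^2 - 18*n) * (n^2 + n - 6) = n^5 + 4*n^4 - 21*n^3 - 36*n^2 + 108*n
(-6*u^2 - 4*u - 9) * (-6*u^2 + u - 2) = 36*u^4 + 18*u^3 + 62*u^2 - u + 18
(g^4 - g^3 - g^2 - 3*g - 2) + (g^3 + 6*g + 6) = g^4 - g^2 + 3*g + 4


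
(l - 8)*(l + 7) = l^2 - l - 56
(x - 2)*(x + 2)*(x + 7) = x^3 + 7*x^2 - 4*x - 28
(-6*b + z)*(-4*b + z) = 24*b^2 - 10*b*z + z^2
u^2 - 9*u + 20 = (u - 5)*(u - 4)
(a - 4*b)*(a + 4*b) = a^2 - 16*b^2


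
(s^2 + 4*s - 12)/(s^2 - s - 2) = (s + 6)/(s + 1)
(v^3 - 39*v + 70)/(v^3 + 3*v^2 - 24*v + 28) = (v - 5)/(v - 2)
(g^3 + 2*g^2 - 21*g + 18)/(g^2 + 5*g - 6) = g - 3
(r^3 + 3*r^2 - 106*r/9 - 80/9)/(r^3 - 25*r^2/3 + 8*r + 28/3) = (3*r^2 + 7*r - 40)/(3*(r^2 - 9*r + 14))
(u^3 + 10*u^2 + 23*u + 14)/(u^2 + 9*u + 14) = u + 1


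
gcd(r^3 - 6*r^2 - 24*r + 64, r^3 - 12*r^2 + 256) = r^2 - 4*r - 32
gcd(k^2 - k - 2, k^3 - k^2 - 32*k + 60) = k - 2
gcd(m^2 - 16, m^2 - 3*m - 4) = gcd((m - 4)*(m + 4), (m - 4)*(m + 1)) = m - 4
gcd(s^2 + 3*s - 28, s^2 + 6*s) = 1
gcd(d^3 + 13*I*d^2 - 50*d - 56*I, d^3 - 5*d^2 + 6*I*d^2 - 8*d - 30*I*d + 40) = d^2 + 6*I*d - 8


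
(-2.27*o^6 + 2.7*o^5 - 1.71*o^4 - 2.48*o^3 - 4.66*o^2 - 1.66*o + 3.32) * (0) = 0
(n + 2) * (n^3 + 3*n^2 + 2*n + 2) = n^4 + 5*n^3 + 8*n^2 + 6*n + 4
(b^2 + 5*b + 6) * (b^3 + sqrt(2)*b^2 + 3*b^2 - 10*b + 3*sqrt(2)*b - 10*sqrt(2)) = b^5 + sqrt(2)*b^4 + 8*b^4 + 11*b^3 + 8*sqrt(2)*b^3 - 32*b^2 + 11*sqrt(2)*b^2 - 60*b - 32*sqrt(2)*b - 60*sqrt(2)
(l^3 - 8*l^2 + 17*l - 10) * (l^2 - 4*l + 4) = l^5 - 12*l^4 + 53*l^3 - 110*l^2 + 108*l - 40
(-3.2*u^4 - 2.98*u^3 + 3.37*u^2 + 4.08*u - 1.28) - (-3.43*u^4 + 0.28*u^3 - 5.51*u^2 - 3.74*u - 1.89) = 0.23*u^4 - 3.26*u^3 + 8.88*u^2 + 7.82*u + 0.61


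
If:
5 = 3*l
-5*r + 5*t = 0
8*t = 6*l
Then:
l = 5/3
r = 5/4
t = 5/4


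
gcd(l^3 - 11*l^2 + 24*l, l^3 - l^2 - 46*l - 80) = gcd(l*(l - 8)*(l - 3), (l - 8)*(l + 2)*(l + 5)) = l - 8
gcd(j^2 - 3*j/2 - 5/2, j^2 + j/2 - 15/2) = j - 5/2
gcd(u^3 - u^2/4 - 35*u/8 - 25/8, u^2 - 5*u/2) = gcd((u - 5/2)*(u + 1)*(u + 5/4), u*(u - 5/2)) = u - 5/2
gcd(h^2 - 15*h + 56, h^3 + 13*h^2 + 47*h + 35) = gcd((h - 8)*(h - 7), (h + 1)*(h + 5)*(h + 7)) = 1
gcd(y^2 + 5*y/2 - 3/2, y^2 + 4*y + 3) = y + 3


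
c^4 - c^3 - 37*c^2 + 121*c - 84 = (c - 4)*(c - 3)*(c - 1)*(c + 7)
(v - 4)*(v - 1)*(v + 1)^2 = v^4 - 3*v^3 - 5*v^2 + 3*v + 4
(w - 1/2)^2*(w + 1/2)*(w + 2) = w^4 + 3*w^3/2 - 5*w^2/4 - 3*w/8 + 1/4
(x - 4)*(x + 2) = x^2 - 2*x - 8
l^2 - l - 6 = (l - 3)*(l + 2)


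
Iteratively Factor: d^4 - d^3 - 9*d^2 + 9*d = (d - 3)*(d^3 + 2*d^2 - 3*d) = (d - 3)*(d + 3)*(d^2 - d) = (d - 3)*(d - 1)*(d + 3)*(d)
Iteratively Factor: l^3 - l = (l)*(l^2 - 1) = l*(l - 1)*(l + 1)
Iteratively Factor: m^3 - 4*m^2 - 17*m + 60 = (m - 3)*(m^2 - m - 20) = (m - 5)*(m - 3)*(m + 4)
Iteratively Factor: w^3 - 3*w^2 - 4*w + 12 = (w - 3)*(w^2 - 4) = (w - 3)*(w + 2)*(w - 2)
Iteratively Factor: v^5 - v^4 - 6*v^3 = (v)*(v^4 - v^3 - 6*v^2) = v*(v - 3)*(v^3 + 2*v^2) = v*(v - 3)*(v + 2)*(v^2) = v^2*(v - 3)*(v + 2)*(v)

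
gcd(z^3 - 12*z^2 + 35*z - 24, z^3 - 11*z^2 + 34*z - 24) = z - 1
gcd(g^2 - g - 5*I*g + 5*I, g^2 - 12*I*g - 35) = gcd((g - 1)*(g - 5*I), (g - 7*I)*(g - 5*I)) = g - 5*I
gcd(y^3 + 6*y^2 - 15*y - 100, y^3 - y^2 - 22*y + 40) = y^2 + y - 20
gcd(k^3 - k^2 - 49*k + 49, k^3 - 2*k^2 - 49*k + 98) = k^2 - 49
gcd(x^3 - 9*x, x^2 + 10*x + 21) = x + 3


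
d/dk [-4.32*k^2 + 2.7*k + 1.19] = 2.7 - 8.64*k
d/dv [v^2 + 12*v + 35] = 2*v + 12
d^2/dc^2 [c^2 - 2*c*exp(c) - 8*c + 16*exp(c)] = -2*c*exp(c) + 12*exp(c) + 2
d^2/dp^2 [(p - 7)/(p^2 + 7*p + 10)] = 2*(-3*p*(p^2 + 7*p + 10) + (p - 7)*(2*p + 7)^2)/(p^2 + 7*p + 10)^3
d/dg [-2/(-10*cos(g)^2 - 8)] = 20*sin(2*g)/(5*cos(2*g) + 13)^2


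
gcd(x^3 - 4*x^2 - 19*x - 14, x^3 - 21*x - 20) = x + 1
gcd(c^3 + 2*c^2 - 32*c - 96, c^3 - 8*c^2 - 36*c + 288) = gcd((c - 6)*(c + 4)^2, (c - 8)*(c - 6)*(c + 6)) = c - 6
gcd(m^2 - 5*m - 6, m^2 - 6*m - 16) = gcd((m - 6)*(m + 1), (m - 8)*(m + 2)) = 1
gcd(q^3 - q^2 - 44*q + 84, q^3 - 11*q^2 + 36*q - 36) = q^2 - 8*q + 12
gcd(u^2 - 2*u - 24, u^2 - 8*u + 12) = u - 6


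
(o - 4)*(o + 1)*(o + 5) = o^3 + 2*o^2 - 19*o - 20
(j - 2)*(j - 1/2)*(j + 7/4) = j^3 - 3*j^2/4 - 27*j/8 + 7/4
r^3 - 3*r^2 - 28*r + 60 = (r - 6)*(r - 2)*(r + 5)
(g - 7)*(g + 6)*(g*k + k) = g^3*k - 43*g*k - 42*k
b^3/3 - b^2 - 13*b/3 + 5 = (b/3 + 1)*(b - 5)*(b - 1)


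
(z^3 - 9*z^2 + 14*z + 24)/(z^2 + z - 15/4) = 4*(z^3 - 9*z^2 + 14*z + 24)/(4*z^2 + 4*z - 15)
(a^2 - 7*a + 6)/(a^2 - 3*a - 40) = (-a^2 + 7*a - 6)/(-a^2 + 3*a + 40)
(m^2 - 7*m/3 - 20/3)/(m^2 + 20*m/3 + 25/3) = (m - 4)/(m + 5)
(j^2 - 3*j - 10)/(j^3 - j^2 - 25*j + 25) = (j + 2)/(j^2 + 4*j - 5)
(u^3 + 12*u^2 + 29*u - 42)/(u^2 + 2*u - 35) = (u^2 + 5*u - 6)/(u - 5)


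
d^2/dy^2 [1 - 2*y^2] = -4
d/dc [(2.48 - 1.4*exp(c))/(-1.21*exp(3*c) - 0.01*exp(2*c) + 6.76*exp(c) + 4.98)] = (-3.388*exp(3*c) + 8.9884*exp(2*c) + 0.0495999999999999*exp(c) - 23.7368)*exp(c)/(1.4641*exp(6*c) + 0.0242*exp(5*c) - 16.3591*exp(4*c) - 12.1868*exp(3*c) + 45.598*exp(2*c) + 67.3296*exp(c) + 24.8004)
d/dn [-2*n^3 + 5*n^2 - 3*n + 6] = -6*n^2 + 10*n - 3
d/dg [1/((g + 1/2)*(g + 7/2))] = 32*(-g - 2)/(16*g^4 + 128*g^3 + 312*g^2 + 224*g + 49)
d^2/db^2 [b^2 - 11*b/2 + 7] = 2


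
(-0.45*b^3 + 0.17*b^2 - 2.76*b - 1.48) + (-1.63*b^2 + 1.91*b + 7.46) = -0.45*b^3 - 1.46*b^2 - 0.85*b + 5.98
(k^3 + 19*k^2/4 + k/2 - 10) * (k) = k^4 + 19*k^3/4 + k^2/2 - 10*k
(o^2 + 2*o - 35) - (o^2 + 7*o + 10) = -5*o - 45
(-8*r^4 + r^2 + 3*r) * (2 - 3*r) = 24*r^5 - 16*r^4 - 3*r^3 - 7*r^2 + 6*r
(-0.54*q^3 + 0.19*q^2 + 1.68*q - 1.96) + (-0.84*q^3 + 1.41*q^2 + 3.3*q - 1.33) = -1.38*q^3 + 1.6*q^2 + 4.98*q - 3.29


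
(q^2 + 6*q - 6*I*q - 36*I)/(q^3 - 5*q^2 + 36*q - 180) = (q + 6)/(q^2 + q*(-5 + 6*I) - 30*I)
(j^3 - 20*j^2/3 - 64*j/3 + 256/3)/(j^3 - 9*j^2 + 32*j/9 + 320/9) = 3*(j + 4)/(3*j + 5)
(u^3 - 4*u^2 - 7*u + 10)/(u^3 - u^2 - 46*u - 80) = (u^2 - 6*u + 5)/(u^2 - 3*u - 40)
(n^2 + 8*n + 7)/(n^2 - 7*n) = (n^2 + 8*n + 7)/(n*(n - 7))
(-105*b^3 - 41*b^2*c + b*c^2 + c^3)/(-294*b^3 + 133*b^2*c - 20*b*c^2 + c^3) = (15*b^2 + 8*b*c + c^2)/(42*b^2 - 13*b*c + c^2)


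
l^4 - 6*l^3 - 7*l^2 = l^2*(l - 7)*(l + 1)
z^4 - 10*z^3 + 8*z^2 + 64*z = z*(z - 8)*(z - 4)*(z + 2)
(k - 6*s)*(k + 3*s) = k^2 - 3*k*s - 18*s^2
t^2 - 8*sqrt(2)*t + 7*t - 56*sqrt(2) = (t + 7)*(t - 8*sqrt(2))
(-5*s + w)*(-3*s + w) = 15*s^2 - 8*s*w + w^2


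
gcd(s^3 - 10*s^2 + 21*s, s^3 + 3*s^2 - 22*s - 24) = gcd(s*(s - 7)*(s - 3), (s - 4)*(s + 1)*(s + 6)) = 1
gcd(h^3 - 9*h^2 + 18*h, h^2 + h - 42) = h - 6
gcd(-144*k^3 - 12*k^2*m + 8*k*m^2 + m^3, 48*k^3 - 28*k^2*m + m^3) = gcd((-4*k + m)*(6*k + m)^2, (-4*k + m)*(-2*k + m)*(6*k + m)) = 24*k^2 - 2*k*m - m^2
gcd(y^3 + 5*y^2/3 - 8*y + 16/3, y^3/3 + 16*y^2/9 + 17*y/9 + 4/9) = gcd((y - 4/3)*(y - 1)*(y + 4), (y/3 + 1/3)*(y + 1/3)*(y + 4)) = y + 4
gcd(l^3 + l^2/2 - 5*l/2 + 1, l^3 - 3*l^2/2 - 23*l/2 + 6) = l - 1/2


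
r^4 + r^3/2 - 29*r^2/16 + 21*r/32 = r*(r - 3/4)*(r - 1/2)*(r + 7/4)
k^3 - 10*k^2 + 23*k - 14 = (k - 7)*(k - 2)*(k - 1)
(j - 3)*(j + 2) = j^2 - j - 6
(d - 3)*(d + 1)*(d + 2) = d^3 - 7*d - 6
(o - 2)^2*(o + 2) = o^3 - 2*o^2 - 4*o + 8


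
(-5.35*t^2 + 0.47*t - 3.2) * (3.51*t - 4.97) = -18.7785*t^3 + 28.2392*t^2 - 13.5679*t + 15.904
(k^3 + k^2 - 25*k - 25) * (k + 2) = k^4 + 3*k^3 - 23*k^2 - 75*k - 50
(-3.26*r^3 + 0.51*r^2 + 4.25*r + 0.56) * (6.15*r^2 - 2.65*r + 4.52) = -20.049*r^5 + 11.7755*r^4 + 10.0508*r^3 - 5.5133*r^2 + 17.726*r + 2.5312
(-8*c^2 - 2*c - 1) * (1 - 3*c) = 24*c^3 - 2*c^2 + c - 1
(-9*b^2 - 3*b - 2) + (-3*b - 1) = -9*b^2 - 6*b - 3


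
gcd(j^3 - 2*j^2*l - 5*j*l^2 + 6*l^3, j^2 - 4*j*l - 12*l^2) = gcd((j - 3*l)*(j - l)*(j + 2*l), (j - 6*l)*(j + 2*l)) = j + 2*l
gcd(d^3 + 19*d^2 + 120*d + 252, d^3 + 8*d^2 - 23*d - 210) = d^2 + 13*d + 42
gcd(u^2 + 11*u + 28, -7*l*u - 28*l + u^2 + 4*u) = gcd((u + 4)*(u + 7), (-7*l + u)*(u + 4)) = u + 4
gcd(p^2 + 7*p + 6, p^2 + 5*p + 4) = p + 1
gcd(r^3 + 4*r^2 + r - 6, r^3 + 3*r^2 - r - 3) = r^2 + 2*r - 3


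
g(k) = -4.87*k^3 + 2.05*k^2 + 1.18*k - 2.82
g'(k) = -14.61*k^2 + 4.1*k + 1.18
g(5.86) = -905.50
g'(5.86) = -476.50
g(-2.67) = 101.34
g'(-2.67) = -113.92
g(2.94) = -105.39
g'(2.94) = -113.05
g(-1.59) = 20.06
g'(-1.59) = -42.27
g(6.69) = -1361.34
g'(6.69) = -625.28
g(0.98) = -4.28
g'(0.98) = -8.83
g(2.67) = -77.75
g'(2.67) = -92.03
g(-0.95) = 2.08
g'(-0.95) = -15.90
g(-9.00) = 3702.84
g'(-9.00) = -1219.13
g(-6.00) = 1115.82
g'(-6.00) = -549.38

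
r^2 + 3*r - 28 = (r - 4)*(r + 7)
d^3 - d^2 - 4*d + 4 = (d - 2)*(d - 1)*(d + 2)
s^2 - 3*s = s*(s - 3)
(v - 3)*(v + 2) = v^2 - v - 6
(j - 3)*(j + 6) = j^2 + 3*j - 18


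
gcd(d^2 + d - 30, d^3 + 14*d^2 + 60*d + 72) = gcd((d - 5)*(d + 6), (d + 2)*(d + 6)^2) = d + 6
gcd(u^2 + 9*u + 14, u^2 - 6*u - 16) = u + 2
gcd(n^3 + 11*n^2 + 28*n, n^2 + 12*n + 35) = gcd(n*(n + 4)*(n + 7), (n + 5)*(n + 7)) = n + 7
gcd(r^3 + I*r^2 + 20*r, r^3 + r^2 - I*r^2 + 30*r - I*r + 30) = r + 5*I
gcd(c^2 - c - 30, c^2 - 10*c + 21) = 1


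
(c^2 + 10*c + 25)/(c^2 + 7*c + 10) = (c + 5)/(c + 2)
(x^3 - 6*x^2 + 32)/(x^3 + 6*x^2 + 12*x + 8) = (x^2 - 8*x + 16)/(x^2 + 4*x + 4)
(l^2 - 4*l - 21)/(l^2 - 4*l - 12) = (-l^2 + 4*l + 21)/(-l^2 + 4*l + 12)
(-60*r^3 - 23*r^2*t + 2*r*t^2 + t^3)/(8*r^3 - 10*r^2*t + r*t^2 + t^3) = (-15*r^2 - 2*r*t + t^2)/(2*r^2 - 3*r*t + t^2)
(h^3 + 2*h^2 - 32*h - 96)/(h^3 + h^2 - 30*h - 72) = (h + 4)/(h + 3)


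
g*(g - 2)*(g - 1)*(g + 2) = g^4 - g^3 - 4*g^2 + 4*g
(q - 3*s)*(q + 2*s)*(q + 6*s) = q^3 + 5*q^2*s - 12*q*s^2 - 36*s^3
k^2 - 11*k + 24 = (k - 8)*(k - 3)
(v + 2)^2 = v^2 + 4*v + 4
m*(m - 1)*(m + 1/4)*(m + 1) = m^4 + m^3/4 - m^2 - m/4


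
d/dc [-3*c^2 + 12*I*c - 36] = -6*c + 12*I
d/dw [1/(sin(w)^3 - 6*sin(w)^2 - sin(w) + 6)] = (-3*sin(w)^2 + 12*sin(w) + 1)/((sin(w) - 6)^2*cos(w)^3)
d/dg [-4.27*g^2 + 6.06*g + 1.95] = 6.06 - 8.54*g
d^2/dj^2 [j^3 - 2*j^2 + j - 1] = 6*j - 4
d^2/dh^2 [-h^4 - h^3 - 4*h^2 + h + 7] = -12*h^2 - 6*h - 8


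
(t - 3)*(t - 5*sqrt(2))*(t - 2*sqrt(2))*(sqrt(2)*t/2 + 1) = sqrt(2)*t^4/2 - 6*t^3 - 3*sqrt(2)*t^3/2 + 3*sqrt(2)*t^2 + 18*t^2 - 9*sqrt(2)*t + 20*t - 60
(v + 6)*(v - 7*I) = v^2 + 6*v - 7*I*v - 42*I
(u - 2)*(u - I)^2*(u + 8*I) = u^4 - 2*u^3 + 6*I*u^3 + 15*u^2 - 12*I*u^2 - 30*u - 8*I*u + 16*I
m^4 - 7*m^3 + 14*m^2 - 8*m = m*(m - 4)*(m - 2)*(m - 1)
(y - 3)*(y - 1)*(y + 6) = y^3 + 2*y^2 - 21*y + 18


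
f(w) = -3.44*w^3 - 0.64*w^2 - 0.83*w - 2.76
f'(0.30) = -2.14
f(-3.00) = 86.85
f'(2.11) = -49.48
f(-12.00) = 5859.36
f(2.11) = -39.68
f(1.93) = -31.48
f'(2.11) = -49.48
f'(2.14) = -50.83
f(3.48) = -158.38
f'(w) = -10.32*w^2 - 1.28*w - 0.83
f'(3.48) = -130.26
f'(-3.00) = -89.87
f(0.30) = -3.16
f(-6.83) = 1069.08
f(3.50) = -161.00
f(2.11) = -39.68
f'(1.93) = -41.74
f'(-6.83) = -473.50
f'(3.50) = -131.73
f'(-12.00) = -1471.55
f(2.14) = -41.18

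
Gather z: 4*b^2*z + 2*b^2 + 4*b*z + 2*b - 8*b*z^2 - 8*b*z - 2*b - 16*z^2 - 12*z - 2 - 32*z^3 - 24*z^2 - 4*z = 2*b^2 - 32*z^3 + z^2*(-8*b - 40) + z*(4*b^2 - 4*b - 16) - 2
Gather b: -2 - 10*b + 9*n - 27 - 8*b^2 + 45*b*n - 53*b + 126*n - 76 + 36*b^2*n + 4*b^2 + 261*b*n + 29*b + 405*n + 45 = b^2*(36*n - 4) + b*(306*n - 34) + 540*n - 60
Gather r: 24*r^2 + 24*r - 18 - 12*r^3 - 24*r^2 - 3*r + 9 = -12*r^3 + 21*r - 9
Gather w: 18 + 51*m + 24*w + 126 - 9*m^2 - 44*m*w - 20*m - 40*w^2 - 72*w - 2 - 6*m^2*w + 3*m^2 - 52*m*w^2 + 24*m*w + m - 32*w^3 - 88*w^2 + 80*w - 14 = -6*m^2 + 32*m - 32*w^3 + w^2*(-52*m - 128) + w*(-6*m^2 - 20*m + 32) + 128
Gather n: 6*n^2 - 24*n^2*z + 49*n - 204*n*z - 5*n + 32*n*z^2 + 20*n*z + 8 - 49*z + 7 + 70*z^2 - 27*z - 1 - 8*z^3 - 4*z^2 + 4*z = n^2*(6 - 24*z) + n*(32*z^2 - 184*z + 44) - 8*z^3 + 66*z^2 - 72*z + 14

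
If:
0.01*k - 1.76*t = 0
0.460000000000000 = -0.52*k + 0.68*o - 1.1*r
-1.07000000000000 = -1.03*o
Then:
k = 176.0*t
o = 1.04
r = 0.224007060900265 - 83.2*t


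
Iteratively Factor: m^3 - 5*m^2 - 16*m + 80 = (m + 4)*(m^2 - 9*m + 20) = (m - 5)*(m + 4)*(m - 4)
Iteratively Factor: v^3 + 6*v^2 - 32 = (v + 4)*(v^2 + 2*v - 8) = (v - 2)*(v + 4)*(v + 4)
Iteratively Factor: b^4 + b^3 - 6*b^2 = (b)*(b^3 + b^2 - 6*b) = b^2*(b^2 + b - 6) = b^2*(b - 2)*(b + 3)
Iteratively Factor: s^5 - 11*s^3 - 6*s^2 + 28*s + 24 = (s + 2)*(s^4 - 2*s^3 - 7*s^2 + 8*s + 12) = (s - 2)*(s + 2)*(s^3 - 7*s - 6) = (s - 2)*(s + 2)^2*(s^2 - 2*s - 3) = (s - 2)*(s + 1)*(s + 2)^2*(s - 3)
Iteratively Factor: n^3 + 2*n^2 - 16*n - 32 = (n + 2)*(n^2 - 16) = (n - 4)*(n + 2)*(n + 4)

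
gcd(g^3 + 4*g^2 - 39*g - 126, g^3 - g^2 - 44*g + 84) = g^2 + g - 42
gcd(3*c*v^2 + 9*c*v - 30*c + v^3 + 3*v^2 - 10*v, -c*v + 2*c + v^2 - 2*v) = v - 2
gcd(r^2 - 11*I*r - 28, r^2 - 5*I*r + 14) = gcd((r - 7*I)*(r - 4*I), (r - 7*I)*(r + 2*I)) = r - 7*I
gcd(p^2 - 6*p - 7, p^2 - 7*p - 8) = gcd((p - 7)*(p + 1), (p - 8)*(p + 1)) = p + 1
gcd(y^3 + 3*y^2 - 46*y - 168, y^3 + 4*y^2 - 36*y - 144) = y^2 + 10*y + 24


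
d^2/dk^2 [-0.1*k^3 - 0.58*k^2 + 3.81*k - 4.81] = -0.6*k - 1.16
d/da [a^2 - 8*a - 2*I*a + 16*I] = 2*a - 8 - 2*I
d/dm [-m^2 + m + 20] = 1 - 2*m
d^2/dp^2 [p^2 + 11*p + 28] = 2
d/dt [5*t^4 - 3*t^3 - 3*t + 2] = 20*t^3 - 9*t^2 - 3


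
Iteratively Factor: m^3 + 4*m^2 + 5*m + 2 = (m + 1)*(m^2 + 3*m + 2) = (m + 1)^2*(m + 2)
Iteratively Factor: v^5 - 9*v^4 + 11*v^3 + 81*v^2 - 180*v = (v)*(v^4 - 9*v^3 + 11*v^2 + 81*v - 180) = v*(v - 3)*(v^3 - 6*v^2 - 7*v + 60) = v*(v - 4)*(v - 3)*(v^2 - 2*v - 15) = v*(v - 4)*(v - 3)*(v + 3)*(v - 5)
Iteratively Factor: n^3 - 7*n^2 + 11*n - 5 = (n - 5)*(n^2 - 2*n + 1) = (n - 5)*(n - 1)*(n - 1)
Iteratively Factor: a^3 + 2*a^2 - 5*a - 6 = (a + 3)*(a^2 - a - 2) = (a - 2)*(a + 3)*(a + 1)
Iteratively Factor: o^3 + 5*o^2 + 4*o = (o + 4)*(o^2 + o) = (o + 1)*(o + 4)*(o)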